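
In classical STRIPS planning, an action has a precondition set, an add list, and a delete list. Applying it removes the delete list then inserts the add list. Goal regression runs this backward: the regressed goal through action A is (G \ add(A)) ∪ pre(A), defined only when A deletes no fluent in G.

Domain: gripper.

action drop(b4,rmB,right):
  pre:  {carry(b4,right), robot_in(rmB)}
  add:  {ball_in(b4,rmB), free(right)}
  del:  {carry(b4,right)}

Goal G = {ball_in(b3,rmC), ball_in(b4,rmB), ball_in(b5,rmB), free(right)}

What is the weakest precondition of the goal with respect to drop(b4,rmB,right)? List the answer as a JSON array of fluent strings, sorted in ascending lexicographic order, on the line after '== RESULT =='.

Regress:
  G ∩ del = {}  (empty — regression defined)
  G \ add = {ball_in(b3,rmC), ball_in(b4,rmB), ball_in(b5,rmB), free(right)} \ {ball_in(b4,rmB), free(right)} = {ball_in(b3,rmC), ball_in(b5,rmB)}
  ∪ pre   = {ball_in(b3,rmC), ball_in(b5,rmB)} ∪ {carry(b4,right), robot_in(rmB)}
          = {ball_in(b3,rmC), ball_in(b5,rmB), carry(b4,right), robot_in(rmB)}

== RESULT ==
["ball_in(b3,rmC)", "ball_in(b5,rmB)", "carry(b4,right)", "robot_in(rmB)"]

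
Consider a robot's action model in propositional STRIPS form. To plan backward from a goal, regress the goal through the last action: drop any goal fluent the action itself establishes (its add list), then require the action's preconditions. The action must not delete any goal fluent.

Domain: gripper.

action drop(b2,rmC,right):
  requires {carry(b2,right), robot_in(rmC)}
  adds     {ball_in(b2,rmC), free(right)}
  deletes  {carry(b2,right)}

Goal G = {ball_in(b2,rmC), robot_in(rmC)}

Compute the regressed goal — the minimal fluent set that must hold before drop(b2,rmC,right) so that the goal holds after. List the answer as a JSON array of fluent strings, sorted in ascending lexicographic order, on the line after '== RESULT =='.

Compute (G \ add) ∪ pre:
  G ∩ del = {}  (empty — regression defined)
  G \ add = {ball_in(b2,rmC), robot_in(rmC)} \ {ball_in(b2,rmC), free(right)} = {robot_in(rmC)}
  ∪ pre   = {robot_in(rmC)} ∪ {carry(b2,right), robot_in(rmC)}
          = {carry(b2,right), robot_in(rmC)}

== RESULT ==
["carry(b2,right)", "robot_in(rmC)"]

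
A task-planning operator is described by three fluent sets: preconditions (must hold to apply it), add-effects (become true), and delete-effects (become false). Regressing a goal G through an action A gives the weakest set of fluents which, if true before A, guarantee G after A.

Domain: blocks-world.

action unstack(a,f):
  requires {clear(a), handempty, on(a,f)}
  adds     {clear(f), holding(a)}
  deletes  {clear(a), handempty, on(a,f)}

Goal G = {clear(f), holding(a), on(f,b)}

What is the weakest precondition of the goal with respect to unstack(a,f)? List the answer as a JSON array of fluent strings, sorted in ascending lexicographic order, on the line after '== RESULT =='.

Compute (G \ add) ∪ pre:
  G ∩ del = {}  (empty — regression defined)
  G \ add = {clear(f), holding(a), on(f,b)} \ {clear(f), holding(a)} = {on(f,b)}
  ∪ pre   = {on(f,b)} ∪ {clear(a), handempty, on(a,f)}
          = {clear(a), handempty, on(a,f), on(f,b)}

== RESULT ==
["clear(a)", "handempty", "on(a,f)", "on(f,b)"]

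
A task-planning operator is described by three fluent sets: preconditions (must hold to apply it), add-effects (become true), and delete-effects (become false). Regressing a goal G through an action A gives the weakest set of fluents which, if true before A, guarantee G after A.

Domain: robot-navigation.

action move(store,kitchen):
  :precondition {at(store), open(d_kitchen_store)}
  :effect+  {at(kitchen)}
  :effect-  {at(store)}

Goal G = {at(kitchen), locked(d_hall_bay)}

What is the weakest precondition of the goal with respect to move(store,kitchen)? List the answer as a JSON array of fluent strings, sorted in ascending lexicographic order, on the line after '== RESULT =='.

Regress:
  G ∩ del = {}  (empty — regression defined)
  G \ add = {at(kitchen), locked(d_hall_bay)} \ {at(kitchen)} = {locked(d_hall_bay)}
  ∪ pre   = {locked(d_hall_bay)} ∪ {at(store), open(d_kitchen_store)}
          = {at(store), locked(d_hall_bay), open(d_kitchen_store)}

== RESULT ==
["at(store)", "locked(d_hall_bay)", "open(d_kitchen_store)"]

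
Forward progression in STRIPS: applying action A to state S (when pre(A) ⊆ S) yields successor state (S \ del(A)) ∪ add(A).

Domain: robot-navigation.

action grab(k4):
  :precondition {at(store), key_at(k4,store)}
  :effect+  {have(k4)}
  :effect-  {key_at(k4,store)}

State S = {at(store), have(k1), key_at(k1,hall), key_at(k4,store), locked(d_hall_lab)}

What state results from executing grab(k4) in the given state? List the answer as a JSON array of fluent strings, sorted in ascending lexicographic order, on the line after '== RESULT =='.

Progress:
  pre ⊆ S: {at(store), key_at(k4,store)} ⊆ S  — applicable
  S \ del = {at(store), have(k1), key_at(k1,hall), locked(d_hall_lab)}
  ∪ add   = {at(store), have(k1), have(k4), key_at(k1,hall), locked(d_hall_lab)}

== RESULT ==
["at(store)", "have(k1)", "have(k4)", "key_at(k1,hall)", "locked(d_hall_lab)"]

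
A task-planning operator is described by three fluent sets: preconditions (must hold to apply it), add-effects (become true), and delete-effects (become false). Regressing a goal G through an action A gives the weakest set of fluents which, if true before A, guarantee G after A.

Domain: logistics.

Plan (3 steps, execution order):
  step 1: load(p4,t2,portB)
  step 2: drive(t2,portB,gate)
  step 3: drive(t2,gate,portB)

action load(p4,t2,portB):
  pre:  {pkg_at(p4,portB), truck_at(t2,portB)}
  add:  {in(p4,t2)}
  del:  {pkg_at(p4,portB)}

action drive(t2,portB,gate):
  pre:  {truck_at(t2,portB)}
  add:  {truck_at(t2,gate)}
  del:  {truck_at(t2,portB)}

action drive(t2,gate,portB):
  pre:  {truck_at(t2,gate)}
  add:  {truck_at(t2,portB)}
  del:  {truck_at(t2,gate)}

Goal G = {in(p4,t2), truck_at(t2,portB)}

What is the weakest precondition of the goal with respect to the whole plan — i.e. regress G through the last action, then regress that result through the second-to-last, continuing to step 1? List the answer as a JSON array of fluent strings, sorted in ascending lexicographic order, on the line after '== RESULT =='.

Work backward from the goal:
  through step 3 (drive(t2,gate,portB)): drop {truck_at(t2,portB)}, keep {in(p4,t2)}, require {truck_at(t2,gate)}
    → {in(p4,t2), truck_at(t2,gate)}
  through step 2 (drive(t2,portB,gate)): drop {truck_at(t2,gate)}, keep {in(p4,t2)}, require {truck_at(t2,portB)}
    → {in(p4,t2), truck_at(t2,portB)}
  through step 1 (load(p4,t2,portB)): drop {in(p4,t2)}, keep {truck_at(t2,portB)}, require {pkg_at(p4,portB), truck_at(t2,portB)}
    → {pkg_at(p4,portB), truck_at(t2,portB)}

== RESULT ==
["pkg_at(p4,portB)", "truck_at(t2,portB)"]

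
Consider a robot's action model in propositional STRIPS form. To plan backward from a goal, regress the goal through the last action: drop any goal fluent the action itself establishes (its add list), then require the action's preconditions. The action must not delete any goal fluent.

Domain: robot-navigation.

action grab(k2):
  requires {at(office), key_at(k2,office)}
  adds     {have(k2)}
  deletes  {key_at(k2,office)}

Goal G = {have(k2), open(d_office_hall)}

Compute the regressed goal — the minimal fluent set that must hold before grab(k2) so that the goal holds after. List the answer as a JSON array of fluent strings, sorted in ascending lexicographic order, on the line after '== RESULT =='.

Regress:
  G ∩ del = {}  (empty — regression defined)
  G \ add = {have(k2), open(d_office_hall)} \ {have(k2)} = {open(d_office_hall)}
  ∪ pre   = {open(d_office_hall)} ∪ {at(office), key_at(k2,office)}
          = {at(office), key_at(k2,office), open(d_office_hall)}

== RESULT ==
["at(office)", "key_at(k2,office)", "open(d_office_hall)"]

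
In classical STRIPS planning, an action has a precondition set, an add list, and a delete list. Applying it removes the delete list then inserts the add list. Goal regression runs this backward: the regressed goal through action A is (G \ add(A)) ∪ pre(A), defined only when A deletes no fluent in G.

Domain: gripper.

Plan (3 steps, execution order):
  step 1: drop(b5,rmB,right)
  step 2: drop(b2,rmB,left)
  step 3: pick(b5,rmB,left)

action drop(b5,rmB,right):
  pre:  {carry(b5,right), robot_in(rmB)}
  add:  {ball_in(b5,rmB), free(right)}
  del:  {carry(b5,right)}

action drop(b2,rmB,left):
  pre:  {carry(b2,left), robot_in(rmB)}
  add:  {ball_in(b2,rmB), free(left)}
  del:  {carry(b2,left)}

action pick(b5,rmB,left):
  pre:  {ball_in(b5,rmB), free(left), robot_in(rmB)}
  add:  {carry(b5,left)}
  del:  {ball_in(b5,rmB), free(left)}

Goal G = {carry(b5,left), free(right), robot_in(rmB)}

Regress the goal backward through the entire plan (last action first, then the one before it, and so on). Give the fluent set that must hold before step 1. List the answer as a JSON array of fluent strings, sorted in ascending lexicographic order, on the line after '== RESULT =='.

Work backward from the goal:
  through step 3 (pick(b5,rmB,left)): drop {carry(b5,left)}, keep {free(right), robot_in(rmB)}, require {ball_in(b5,rmB), free(left), robot_in(rmB)}
    → {ball_in(b5,rmB), free(left), free(right), robot_in(rmB)}
  through step 2 (drop(b2,rmB,left)): drop {free(left)}, keep {ball_in(b5,rmB), free(right), robot_in(rmB)}, require {carry(b2,left), robot_in(rmB)}
    → {ball_in(b5,rmB), carry(b2,left), free(right), robot_in(rmB)}
  through step 1 (drop(b5,rmB,right)): drop {ball_in(b5,rmB), free(right)}, keep {carry(b2,left), robot_in(rmB)}, require {carry(b5,right), robot_in(rmB)}
    → {carry(b2,left), carry(b5,right), robot_in(rmB)}

== RESULT ==
["carry(b2,left)", "carry(b5,right)", "robot_in(rmB)"]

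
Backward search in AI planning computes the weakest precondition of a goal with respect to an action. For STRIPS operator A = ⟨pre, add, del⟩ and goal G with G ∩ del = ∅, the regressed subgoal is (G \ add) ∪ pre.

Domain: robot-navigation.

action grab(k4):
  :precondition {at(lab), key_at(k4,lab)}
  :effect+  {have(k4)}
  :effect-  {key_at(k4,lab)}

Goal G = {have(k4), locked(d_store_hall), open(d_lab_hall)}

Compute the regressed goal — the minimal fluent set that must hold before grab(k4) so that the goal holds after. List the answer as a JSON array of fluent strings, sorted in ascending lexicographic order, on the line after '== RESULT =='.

Regress:
  G ∩ del = {}  (empty — regression defined)
  G \ add = {have(k4), locked(d_store_hall), open(d_lab_hall)} \ {have(k4)} = {locked(d_store_hall), open(d_lab_hall)}
  ∪ pre   = {locked(d_store_hall), open(d_lab_hall)} ∪ {at(lab), key_at(k4,lab)}
          = {at(lab), key_at(k4,lab), locked(d_store_hall), open(d_lab_hall)}

== RESULT ==
["at(lab)", "key_at(k4,lab)", "locked(d_store_hall)", "open(d_lab_hall)"]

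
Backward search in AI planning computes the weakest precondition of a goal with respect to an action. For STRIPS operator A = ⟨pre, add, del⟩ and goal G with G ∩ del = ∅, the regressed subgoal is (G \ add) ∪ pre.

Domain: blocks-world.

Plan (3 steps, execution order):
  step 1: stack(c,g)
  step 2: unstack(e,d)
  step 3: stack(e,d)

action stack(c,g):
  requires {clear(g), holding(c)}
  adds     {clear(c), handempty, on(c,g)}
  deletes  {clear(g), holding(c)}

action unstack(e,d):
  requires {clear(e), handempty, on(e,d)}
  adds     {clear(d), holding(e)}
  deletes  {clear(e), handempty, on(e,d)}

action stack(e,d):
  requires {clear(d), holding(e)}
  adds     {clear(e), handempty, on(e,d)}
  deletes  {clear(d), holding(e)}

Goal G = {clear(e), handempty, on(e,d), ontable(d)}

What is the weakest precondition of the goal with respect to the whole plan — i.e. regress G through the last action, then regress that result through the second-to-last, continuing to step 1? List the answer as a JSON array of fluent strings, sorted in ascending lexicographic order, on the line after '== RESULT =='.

Work backward from the goal:
  through step 3 (stack(e,d)): drop {clear(e), handempty, on(e,d)}, keep {ontable(d)}, require {clear(d), holding(e)}
    → {clear(d), holding(e), ontable(d)}
  through step 2 (unstack(e,d)): drop {clear(d), holding(e)}, keep {ontable(d)}, require {clear(e), handempty, on(e,d)}
    → {clear(e), handempty, on(e,d), ontable(d)}
  through step 1 (stack(c,g)): drop {handempty}, keep {clear(e), on(e,d), ontable(d)}, require {clear(g), holding(c)}
    → {clear(e), clear(g), holding(c), on(e,d), ontable(d)}

== RESULT ==
["clear(e)", "clear(g)", "holding(c)", "on(e,d)", "ontable(d)"]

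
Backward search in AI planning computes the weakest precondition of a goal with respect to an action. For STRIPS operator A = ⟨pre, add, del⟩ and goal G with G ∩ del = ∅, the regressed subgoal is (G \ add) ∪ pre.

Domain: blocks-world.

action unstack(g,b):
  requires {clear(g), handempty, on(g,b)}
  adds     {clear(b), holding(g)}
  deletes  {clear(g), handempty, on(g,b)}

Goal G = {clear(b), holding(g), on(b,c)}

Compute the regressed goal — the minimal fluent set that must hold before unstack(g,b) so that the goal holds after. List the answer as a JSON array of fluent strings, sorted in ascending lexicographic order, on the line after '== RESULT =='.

Compute (G \ add) ∪ pre:
  G ∩ del = {}  (empty — regression defined)
  G \ add = {clear(b), holding(g), on(b,c)} \ {clear(b), holding(g)} = {on(b,c)}
  ∪ pre   = {on(b,c)} ∪ {clear(g), handempty, on(g,b)}
          = {clear(g), handempty, on(b,c), on(g,b)}

== RESULT ==
["clear(g)", "handempty", "on(b,c)", "on(g,b)"]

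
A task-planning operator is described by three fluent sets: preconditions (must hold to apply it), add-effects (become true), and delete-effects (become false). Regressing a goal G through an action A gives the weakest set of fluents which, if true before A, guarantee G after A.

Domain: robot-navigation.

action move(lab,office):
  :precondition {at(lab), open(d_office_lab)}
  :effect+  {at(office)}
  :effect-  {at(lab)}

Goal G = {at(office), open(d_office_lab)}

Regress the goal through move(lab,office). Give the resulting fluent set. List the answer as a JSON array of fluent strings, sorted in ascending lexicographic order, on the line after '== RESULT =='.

Regress:
  G ∩ del = {}  (empty — regression defined)
  G \ add = {at(office), open(d_office_lab)} \ {at(office)} = {open(d_office_lab)}
  ∪ pre   = {open(d_office_lab)} ∪ {at(lab), open(d_office_lab)}
          = {at(lab), open(d_office_lab)}

== RESULT ==
["at(lab)", "open(d_office_lab)"]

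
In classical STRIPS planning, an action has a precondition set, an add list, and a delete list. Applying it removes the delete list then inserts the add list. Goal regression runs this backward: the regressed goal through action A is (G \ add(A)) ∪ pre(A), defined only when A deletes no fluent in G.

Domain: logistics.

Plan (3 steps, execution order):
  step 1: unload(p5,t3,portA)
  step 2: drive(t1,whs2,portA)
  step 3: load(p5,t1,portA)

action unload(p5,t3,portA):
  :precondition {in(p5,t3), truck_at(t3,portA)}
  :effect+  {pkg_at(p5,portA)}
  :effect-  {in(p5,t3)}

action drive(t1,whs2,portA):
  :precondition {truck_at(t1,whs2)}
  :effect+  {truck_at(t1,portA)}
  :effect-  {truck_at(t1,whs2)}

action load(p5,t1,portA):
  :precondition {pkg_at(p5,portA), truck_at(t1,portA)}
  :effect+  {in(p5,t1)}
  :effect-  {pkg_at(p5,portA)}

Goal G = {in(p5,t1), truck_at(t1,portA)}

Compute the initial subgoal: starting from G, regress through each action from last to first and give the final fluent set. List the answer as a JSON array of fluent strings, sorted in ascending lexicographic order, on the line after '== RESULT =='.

Regress step by step:
  through step 3 (load(p5,t1,portA)): drop {in(p5,t1)}, keep {truck_at(t1,portA)}, require {pkg_at(p5,portA), truck_at(t1,portA)}
    → {pkg_at(p5,portA), truck_at(t1,portA)}
  through step 2 (drive(t1,whs2,portA)): drop {truck_at(t1,portA)}, keep {pkg_at(p5,portA)}, require {truck_at(t1,whs2)}
    → {pkg_at(p5,portA), truck_at(t1,whs2)}
  through step 1 (unload(p5,t3,portA)): drop {pkg_at(p5,portA)}, keep {truck_at(t1,whs2)}, require {in(p5,t3), truck_at(t3,portA)}
    → {in(p5,t3), truck_at(t1,whs2), truck_at(t3,portA)}

== RESULT ==
["in(p5,t3)", "truck_at(t1,whs2)", "truck_at(t3,portA)"]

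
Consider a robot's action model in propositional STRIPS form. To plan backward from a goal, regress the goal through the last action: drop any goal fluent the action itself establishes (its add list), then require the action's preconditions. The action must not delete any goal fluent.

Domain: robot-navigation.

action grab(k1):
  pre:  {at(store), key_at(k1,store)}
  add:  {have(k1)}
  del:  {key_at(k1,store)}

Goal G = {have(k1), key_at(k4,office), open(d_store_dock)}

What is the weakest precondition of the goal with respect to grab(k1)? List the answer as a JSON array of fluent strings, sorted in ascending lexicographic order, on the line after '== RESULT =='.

Regress:
  G ∩ del = {}  (empty — regression defined)
  G \ add = {have(k1), key_at(k4,office), open(d_store_dock)} \ {have(k1)} = {key_at(k4,office), open(d_store_dock)}
  ∪ pre   = {key_at(k4,office), open(d_store_dock)} ∪ {at(store), key_at(k1,store)}
          = {at(store), key_at(k1,store), key_at(k4,office), open(d_store_dock)}

== RESULT ==
["at(store)", "key_at(k1,store)", "key_at(k4,office)", "open(d_store_dock)"]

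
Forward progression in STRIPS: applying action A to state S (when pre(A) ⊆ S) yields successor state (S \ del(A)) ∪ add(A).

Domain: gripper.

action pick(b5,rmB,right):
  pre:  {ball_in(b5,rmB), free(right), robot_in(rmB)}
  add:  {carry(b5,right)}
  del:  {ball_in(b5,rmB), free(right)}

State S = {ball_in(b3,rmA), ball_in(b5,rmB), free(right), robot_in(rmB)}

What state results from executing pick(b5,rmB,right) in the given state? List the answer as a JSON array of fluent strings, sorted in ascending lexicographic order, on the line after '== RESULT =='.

Progress:
  pre ⊆ S: {ball_in(b5,rmB), free(right), robot_in(rmB)} ⊆ S  — applicable
  S \ del = {ball_in(b3,rmA), robot_in(rmB)}
  ∪ add   = {ball_in(b3,rmA), carry(b5,right), robot_in(rmB)}

== RESULT ==
["ball_in(b3,rmA)", "carry(b5,right)", "robot_in(rmB)"]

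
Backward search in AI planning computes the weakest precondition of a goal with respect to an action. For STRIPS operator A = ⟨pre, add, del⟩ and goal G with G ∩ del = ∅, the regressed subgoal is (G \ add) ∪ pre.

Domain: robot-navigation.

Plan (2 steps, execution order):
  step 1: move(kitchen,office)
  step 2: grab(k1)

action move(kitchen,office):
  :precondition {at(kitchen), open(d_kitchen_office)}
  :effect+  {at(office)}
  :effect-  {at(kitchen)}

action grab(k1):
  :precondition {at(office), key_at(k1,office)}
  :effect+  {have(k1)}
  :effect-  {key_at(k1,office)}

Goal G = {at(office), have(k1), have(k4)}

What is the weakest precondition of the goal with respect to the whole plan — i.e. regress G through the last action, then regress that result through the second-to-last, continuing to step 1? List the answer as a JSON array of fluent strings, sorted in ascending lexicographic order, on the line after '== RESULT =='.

Regress step by step:
  through step 2 (grab(k1)): drop {have(k1)}, keep {at(office), have(k4)}, require {at(office), key_at(k1,office)}
    → {at(office), have(k4), key_at(k1,office)}
  through step 1 (move(kitchen,office)): drop {at(office)}, keep {have(k4), key_at(k1,office)}, require {at(kitchen), open(d_kitchen_office)}
    → {at(kitchen), have(k4), key_at(k1,office), open(d_kitchen_office)}

== RESULT ==
["at(kitchen)", "have(k4)", "key_at(k1,office)", "open(d_kitchen_office)"]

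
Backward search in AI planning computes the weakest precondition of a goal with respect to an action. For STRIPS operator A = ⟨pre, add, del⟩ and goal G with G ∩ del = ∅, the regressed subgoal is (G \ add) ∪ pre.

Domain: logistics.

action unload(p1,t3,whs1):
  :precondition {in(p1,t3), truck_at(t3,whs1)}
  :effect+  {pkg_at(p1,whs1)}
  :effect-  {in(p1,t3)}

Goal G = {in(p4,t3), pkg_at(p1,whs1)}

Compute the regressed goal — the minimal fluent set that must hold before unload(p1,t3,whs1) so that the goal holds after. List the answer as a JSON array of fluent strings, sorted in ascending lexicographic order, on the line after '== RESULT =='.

Regress:
  G ∩ del = {}  (empty — regression defined)
  G \ add = {in(p4,t3), pkg_at(p1,whs1)} \ {pkg_at(p1,whs1)} = {in(p4,t3)}
  ∪ pre   = {in(p4,t3)} ∪ {in(p1,t3), truck_at(t3,whs1)}
          = {in(p1,t3), in(p4,t3), truck_at(t3,whs1)}

== RESULT ==
["in(p1,t3)", "in(p4,t3)", "truck_at(t3,whs1)"]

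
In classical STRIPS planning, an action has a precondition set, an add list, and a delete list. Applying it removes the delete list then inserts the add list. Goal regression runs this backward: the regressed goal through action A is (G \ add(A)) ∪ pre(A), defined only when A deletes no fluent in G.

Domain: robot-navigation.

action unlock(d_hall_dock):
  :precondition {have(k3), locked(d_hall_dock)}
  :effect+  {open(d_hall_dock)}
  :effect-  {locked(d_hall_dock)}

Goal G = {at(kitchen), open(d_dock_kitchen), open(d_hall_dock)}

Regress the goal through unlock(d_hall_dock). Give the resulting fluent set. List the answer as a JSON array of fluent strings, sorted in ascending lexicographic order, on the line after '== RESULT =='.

Compute (G \ add) ∪ pre:
  G ∩ del = {}  (empty — regression defined)
  G \ add = {at(kitchen), open(d_dock_kitchen), open(d_hall_dock)} \ {open(d_hall_dock)} = {at(kitchen), open(d_dock_kitchen)}
  ∪ pre   = {at(kitchen), open(d_dock_kitchen)} ∪ {have(k3), locked(d_hall_dock)}
          = {at(kitchen), have(k3), locked(d_hall_dock), open(d_dock_kitchen)}

== RESULT ==
["at(kitchen)", "have(k3)", "locked(d_hall_dock)", "open(d_dock_kitchen)"]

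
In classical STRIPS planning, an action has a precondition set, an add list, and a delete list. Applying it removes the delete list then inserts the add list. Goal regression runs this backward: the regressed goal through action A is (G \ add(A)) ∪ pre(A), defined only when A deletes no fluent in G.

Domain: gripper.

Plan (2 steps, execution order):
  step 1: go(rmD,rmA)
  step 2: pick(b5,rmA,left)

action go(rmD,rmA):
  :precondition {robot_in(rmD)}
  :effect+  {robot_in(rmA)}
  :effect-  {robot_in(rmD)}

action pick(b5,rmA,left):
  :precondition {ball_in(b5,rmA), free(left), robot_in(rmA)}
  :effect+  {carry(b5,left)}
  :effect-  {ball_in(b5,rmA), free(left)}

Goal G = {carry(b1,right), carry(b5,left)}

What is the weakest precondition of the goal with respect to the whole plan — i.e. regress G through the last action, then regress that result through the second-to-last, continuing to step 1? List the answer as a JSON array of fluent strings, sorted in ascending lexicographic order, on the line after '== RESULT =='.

Work backward from the goal:
  through step 2 (pick(b5,rmA,left)): drop {carry(b5,left)}, keep {carry(b1,right)}, require {ball_in(b5,rmA), free(left), robot_in(rmA)}
    → {ball_in(b5,rmA), carry(b1,right), free(left), robot_in(rmA)}
  through step 1 (go(rmD,rmA)): drop {robot_in(rmA)}, keep {ball_in(b5,rmA), carry(b1,right), free(left)}, require {robot_in(rmD)}
    → {ball_in(b5,rmA), carry(b1,right), free(left), robot_in(rmD)}

== RESULT ==
["ball_in(b5,rmA)", "carry(b1,right)", "free(left)", "robot_in(rmD)"]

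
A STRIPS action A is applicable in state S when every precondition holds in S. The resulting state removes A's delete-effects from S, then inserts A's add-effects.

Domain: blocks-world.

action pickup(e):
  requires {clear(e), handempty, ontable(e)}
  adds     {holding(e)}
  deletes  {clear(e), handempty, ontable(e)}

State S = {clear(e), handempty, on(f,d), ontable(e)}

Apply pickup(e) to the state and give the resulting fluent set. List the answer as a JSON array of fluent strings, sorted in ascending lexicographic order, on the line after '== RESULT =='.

Compute (S \ del) ∪ add:
  pre ⊆ S: {clear(e), handempty, ontable(e)} ⊆ S  — applicable
  S \ del = {on(f,d)}
  ∪ add   = {holding(e), on(f,d)}

== RESULT ==
["holding(e)", "on(f,d)"]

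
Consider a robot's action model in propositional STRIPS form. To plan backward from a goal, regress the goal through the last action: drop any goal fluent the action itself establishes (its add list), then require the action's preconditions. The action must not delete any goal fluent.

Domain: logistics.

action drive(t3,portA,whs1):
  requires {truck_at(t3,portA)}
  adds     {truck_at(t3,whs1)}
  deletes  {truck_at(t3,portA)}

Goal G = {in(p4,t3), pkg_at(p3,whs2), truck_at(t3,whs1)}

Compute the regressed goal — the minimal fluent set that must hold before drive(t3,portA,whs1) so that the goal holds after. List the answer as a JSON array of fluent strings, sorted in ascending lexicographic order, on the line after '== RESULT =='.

Compute (G \ add) ∪ pre:
  G ∩ del = {}  (empty — regression defined)
  G \ add = {in(p4,t3), pkg_at(p3,whs2), truck_at(t3,whs1)} \ {truck_at(t3,whs1)} = {in(p4,t3), pkg_at(p3,whs2)}
  ∪ pre   = {in(p4,t3), pkg_at(p3,whs2)} ∪ {truck_at(t3,portA)}
          = {in(p4,t3), pkg_at(p3,whs2), truck_at(t3,portA)}

== RESULT ==
["in(p4,t3)", "pkg_at(p3,whs2)", "truck_at(t3,portA)"]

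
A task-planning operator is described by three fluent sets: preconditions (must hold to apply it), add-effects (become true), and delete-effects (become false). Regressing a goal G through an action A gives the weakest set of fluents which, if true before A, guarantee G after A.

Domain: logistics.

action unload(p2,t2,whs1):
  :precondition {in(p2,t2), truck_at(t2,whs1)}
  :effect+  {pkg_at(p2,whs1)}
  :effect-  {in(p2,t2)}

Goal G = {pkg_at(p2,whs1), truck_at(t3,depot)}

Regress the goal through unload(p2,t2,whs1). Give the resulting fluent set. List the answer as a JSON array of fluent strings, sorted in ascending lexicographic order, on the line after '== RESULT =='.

Regress:
  G ∩ del = {}  (empty — regression defined)
  G \ add = {pkg_at(p2,whs1), truck_at(t3,depot)} \ {pkg_at(p2,whs1)} = {truck_at(t3,depot)}
  ∪ pre   = {truck_at(t3,depot)} ∪ {in(p2,t2), truck_at(t2,whs1)}
          = {in(p2,t2), truck_at(t2,whs1), truck_at(t3,depot)}

== RESULT ==
["in(p2,t2)", "truck_at(t2,whs1)", "truck_at(t3,depot)"]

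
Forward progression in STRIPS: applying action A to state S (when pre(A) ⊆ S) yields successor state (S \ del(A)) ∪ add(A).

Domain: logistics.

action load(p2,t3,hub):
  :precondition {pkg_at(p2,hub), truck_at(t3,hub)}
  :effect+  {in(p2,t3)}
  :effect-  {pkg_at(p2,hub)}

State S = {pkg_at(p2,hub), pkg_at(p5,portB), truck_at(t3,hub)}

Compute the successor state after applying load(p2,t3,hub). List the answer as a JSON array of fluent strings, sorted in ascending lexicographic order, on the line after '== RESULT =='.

Compute (S \ del) ∪ add:
  pre ⊆ S: {pkg_at(p2,hub), truck_at(t3,hub)} ⊆ S  — applicable
  S \ del = {pkg_at(p5,portB), truck_at(t3,hub)}
  ∪ add   = {in(p2,t3), pkg_at(p5,portB), truck_at(t3,hub)}

== RESULT ==
["in(p2,t3)", "pkg_at(p5,portB)", "truck_at(t3,hub)"]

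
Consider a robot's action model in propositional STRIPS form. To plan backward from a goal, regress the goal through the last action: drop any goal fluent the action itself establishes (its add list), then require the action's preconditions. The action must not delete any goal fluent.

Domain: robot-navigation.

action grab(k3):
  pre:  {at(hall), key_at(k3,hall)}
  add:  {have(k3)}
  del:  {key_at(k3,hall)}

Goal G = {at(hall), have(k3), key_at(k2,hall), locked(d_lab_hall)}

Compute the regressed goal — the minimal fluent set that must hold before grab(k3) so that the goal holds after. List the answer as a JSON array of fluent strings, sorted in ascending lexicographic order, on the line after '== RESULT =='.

Regress:
  G ∩ del = {}  (empty — regression defined)
  G \ add = {at(hall), have(k3), key_at(k2,hall), locked(d_lab_hall)} \ {have(k3)} = {at(hall), key_at(k2,hall), locked(d_lab_hall)}
  ∪ pre   = {at(hall), key_at(k2,hall), locked(d_lab_hall)} ∪ {at(hall), key_at(k3,hall)}
          = {at(hall), key_at(k2,hall), key_at(k3,hall), locked(d_lab_hall)}

== RESULT ==
["at(hall)", "key_at(k2,hall)", "key_at(k3,hall)", "locked(d_lab_hall)"]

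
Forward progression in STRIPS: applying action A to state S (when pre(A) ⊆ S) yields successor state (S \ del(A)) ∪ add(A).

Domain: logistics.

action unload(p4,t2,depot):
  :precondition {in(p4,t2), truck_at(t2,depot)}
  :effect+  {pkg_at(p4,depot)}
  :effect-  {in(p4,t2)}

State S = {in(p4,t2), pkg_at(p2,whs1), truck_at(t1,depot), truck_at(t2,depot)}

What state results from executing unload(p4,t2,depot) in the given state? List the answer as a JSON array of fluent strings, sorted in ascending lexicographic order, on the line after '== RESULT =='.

Compute (S \ del) ∪ add:
  pre ⊆ S: {in(p4,t2), truck_at(t2,depot)} ⊆ S  — applicable
  S \ del = {pkg_at(p2,whs1), truck_at(t1,depot), truck_at(t2,depot)}
  ∪ add   = {pkg_at(p2,whs1), pkg_at(p4,depot), truck_at(t1,depot), truck_at(t2,depot)}

== RESULT ==
["pkg_at(p2,whs1)", "pkg_at(p4,depot)", "truck_at(t1,depot)", "truck_at(t2,depot)"]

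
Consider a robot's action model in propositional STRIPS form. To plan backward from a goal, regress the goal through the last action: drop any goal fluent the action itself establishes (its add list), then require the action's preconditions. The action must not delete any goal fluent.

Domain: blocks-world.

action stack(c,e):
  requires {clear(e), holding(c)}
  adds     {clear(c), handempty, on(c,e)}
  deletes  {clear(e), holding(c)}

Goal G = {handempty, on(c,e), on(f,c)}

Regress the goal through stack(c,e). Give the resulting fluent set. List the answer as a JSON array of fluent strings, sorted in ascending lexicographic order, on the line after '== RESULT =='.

Compute (G \ add) ∪ pre:
  G ∩ del = {}  (empty — regression defined)
  G \ add = {handempty, on(c,e), on(f,c)} \ {clear(c), handempty, on(c,e)} = {on(f,c)}
  ∪ pre   = {on(f,c)} ∪ {clear(e), holding(c)}
          = {clear(e), holding(c), on(f,c)}

== RESULT ==
["clear(e)", "holding(c)", "on(f,c)"]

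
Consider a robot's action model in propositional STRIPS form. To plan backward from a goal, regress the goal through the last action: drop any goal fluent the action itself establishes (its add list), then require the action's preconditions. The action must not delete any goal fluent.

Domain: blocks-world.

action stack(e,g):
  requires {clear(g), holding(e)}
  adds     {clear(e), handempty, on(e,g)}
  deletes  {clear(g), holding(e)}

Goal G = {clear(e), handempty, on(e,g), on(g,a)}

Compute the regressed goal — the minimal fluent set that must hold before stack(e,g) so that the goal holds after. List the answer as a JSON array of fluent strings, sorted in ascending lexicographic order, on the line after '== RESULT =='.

Compute (G \ add) ∪ pre:
  G ∩ del = {}  (empty — regression defined)
  G \ add = {clear(e), handempty, on(e,g), on(g,a)} \ {clear(e), handempty, on(e,g)} = {on(g,a)}
  ∪ pre   = {on(g,a)} ∪ {clear(g), holding(e)}
          = {clear(g), holding(e), on(g,a)}

== RESULT ==
["clear(g)", "holding(e)", "on(g,a)"]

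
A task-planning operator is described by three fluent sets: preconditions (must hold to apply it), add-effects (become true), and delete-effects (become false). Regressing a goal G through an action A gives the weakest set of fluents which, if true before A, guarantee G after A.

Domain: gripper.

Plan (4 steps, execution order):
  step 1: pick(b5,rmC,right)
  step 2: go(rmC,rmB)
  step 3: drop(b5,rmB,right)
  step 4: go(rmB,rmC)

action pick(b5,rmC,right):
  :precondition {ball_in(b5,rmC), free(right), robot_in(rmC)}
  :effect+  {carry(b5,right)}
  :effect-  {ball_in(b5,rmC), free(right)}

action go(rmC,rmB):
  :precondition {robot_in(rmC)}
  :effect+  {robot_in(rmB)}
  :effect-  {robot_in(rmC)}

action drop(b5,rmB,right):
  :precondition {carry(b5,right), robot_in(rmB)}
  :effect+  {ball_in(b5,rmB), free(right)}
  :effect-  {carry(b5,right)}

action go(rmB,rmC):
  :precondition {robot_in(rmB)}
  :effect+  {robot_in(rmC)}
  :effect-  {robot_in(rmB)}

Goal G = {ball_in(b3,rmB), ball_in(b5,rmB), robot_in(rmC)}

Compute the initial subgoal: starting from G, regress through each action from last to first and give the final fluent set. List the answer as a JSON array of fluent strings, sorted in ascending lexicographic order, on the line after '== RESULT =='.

Work backward from the goal:
  through step 4 (go(rmB,rmC)): drop {robot_in(rmC)}, keep {ball_in(b3,rmB), ball_in(b5,rmB)}, require {robot_in(rmB)}
    → {ball_in(b3,rmB), ball_in(b5,rmB), robot_in(rmB)}
  through step 3 (drop(b5,rmB,right)): drop {ball_in(b5,rmB)}, keep {ball_in(b3,rmB), robot_in(rmB)}, require {carry(b5,right), robot_in(rmB)}
    → {ball_in(b3,rmB), carry(b5,right), robot_in(rmB)}
  through step 2 (go(rmC,rmB)): drop {robot_in(rmB)}, keep {ball_in(b3,rmB), carry(b5,right)}, require {robot_in(rmC)}
    → {ball_in(b3,rmB), carry(b5,right), robot_in(rmC)}
  through step 1 (pick(b5,rmC,right)): drop {carry(b5,right)}, keep {ball_in(b3,rmB), robot_in(rmC)}, require {ball_in(b5,rmC), free(right), robot_in(rmC)}
    → {ball_in(b3,rmB), ball_in(b5,rmC), free(right), robot_in(rmC)}

== RESULT ==
["ball_in(b3,rmB)", "ball_in(b5,rmC)", "free(right)", "robot_in(rmC)"]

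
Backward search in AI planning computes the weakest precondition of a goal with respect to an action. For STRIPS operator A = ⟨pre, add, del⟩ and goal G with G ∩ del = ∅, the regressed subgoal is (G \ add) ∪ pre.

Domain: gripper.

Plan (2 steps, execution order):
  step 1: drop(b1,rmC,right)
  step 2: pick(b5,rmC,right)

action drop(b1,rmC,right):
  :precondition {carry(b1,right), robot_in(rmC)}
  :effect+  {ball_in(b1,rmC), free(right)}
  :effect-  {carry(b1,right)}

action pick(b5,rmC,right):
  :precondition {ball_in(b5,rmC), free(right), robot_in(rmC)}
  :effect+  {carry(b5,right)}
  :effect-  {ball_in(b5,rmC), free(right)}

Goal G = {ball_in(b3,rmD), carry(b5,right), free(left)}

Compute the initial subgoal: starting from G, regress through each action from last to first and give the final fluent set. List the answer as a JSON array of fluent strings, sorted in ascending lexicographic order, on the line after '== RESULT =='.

Work backward from the goal:
  through step 2 (pick(b5,rmC,right)): drop {carry(b5,right)}, keep {ball_in(b3,rmD), free(left)}, require {ball_in(b5,rmC), free(right), robot_in(rmC)}
    → {ball_in(b3,rmD), ball_in(b5,rmC), free(left), free(right), robot_in(rmC)}
  through step 1 (drop(b1,rmC,right)): drop {free(right)}, keep {ball_in(b3,rmD), ball_in(b5,rmC), free(left), robot_in(rmC)}, require {carry(b1,right), robot_in(rmC)}
    → {ball_in(b3,rmD), ball_in(b5,rmC), carry(b1,right), free(left), robot_in(rmC)}

== RESULT ==
["ball_in(b3,rmD)", "ball_in(b5,rmC)", "carry(b1,right)", "free(left)", "robot_in(rmC)"]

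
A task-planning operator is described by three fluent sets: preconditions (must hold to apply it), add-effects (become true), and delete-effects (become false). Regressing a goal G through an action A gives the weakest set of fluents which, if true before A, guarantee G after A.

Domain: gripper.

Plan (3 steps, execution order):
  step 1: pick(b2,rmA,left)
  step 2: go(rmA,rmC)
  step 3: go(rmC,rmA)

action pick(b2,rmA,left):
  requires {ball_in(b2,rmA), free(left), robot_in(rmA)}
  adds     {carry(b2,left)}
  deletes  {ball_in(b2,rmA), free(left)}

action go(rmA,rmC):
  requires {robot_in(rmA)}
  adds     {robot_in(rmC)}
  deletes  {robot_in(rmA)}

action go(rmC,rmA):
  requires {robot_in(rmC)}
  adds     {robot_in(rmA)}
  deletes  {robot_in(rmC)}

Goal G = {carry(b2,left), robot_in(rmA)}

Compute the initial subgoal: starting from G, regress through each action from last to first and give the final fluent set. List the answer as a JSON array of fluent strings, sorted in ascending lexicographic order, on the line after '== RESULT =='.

Regress step by step:
  through step 3 (go(rmC,rmA)): drop {robot_in(rmA)}, keep {carry(b2,left)}, require {robot_in(rmC)}
    → {carry(b2,left), robot_in(rmC)}
  through step 2 (go(rmA,rmC)): drop {robot_in(rmC)}, keep {carry(b2,left)}, require {robot_in(rmA)}
    → {carry(b2,left), robot_in(rmA)}
  through step 1 (pick(b2,rmA,left)): drop {carry(b2,left)}, keep {robot_in(rmA)}, require {ball_in(b2,rmA), free(left), robot_in(rmA)}
    → {ball_in(b2,rmA), free(left), robot_in(rmA)}

== RESULT ==
["ball_in(b2,rmA)", "free(left)", "robot_in(rmA)"]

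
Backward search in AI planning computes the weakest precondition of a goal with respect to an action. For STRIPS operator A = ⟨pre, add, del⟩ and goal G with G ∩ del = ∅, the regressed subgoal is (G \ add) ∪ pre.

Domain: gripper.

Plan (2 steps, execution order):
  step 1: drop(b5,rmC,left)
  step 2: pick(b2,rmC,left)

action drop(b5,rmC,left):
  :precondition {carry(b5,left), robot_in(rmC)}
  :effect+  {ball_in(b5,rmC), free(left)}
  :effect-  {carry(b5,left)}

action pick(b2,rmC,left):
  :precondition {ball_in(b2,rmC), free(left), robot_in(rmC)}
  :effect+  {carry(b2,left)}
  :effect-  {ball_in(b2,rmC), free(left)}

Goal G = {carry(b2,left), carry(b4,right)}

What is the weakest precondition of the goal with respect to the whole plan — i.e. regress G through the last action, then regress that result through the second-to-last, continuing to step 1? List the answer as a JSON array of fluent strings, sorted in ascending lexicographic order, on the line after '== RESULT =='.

Work backward from the goal:
  through step 2 (pick(b2,rmC,left)): drop {carry(b2,left)}, keep {carry(b4,right)}, require {ball_in(b2,rmC), free(left), robot_in(rmC)}
    → {ball_in(b2,rmC), carry(b4,right), free(left), robot_in(rmC)}
  through step 1 (drop(b5,rmC,left)): drop {free(left)}, keep {ball_in(b2,rmC), carry(b4,right), robot_in(rmC)}, require {carry(b5,left), robot_in(rmC)}
    → {ball_in(b2,rmC), carry(b4,right), carry(b5,left), robot_in(rmC)}

== RESULT ==
["ball_in(b2,rmC)", "carry(b4,right)", "carry(b5,left)", "robot_in(rmC)"]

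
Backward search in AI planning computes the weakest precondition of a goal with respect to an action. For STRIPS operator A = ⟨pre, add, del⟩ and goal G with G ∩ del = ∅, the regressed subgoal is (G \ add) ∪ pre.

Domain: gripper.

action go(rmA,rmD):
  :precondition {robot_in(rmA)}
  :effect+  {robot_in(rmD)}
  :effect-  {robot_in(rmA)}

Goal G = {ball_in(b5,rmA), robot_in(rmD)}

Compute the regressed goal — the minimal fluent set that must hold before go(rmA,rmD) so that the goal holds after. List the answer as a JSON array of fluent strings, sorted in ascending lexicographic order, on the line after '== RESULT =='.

Regress:
  G ∩ del = {}  (empty — regression defined)
  G \ add = {ball_in(b5,rmA), robot_in(rmD)} \ {robot_in(rmD)} = {ball_in(b5,rmA)}
  ∪ pre   = {ball_in(b5,rmA)} ∪ {robot_in(rmA)}
          = {ball_in(b5,rmA), robot_in(rmA)}

== RESULT ==
["ball_in(b5,rmA)", "robot_in(rmA)"]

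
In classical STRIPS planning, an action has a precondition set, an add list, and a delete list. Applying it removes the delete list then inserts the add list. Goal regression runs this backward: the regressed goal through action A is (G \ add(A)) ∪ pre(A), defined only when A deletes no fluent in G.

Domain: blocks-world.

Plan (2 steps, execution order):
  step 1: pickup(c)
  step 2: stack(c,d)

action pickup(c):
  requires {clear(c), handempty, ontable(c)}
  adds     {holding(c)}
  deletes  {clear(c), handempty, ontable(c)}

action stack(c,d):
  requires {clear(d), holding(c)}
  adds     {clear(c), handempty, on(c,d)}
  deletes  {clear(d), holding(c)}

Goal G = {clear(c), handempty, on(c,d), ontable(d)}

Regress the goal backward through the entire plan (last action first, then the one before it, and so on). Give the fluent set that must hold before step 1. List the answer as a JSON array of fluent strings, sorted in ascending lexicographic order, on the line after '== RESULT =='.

Regress step by step:
  through step 2 (stack(c,d)): drop {clear(c), handempty, on(c,d)}, keep {ontable(d)}, require {clear(d), holding(c)}
    → {clear(d), holding(c), ontable(d)}
  through step 1 (pickup(c)): drop {holding(c)}, keep {clear(d), ontable(d)}, require {clear(c), handempty, ontable(c)}
    → {clear(c), clear(d), handempty, ontable(c), ontable(d)}

== RESULT ==
["clear(c)", "clear(d)", "handempty", "ontable(c)", "ontable(d)"]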